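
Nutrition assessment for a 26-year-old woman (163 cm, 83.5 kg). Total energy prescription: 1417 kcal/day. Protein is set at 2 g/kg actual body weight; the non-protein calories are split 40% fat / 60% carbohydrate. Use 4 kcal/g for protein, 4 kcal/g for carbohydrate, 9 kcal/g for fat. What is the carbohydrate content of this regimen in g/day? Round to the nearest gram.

112 g/day

Protein = 2 × 83.5 = 167 g → 167 × 4 = 668 kcal.
Non-protein calories = 1417 − 668 = 749 kcal.
Fat: 40% × 749 = 299.6 kcal; carbohydrate: 449.4 kcal.
Carbohydrate: 449.4 kcal ÷ 4 kcal/g = 112.35 g.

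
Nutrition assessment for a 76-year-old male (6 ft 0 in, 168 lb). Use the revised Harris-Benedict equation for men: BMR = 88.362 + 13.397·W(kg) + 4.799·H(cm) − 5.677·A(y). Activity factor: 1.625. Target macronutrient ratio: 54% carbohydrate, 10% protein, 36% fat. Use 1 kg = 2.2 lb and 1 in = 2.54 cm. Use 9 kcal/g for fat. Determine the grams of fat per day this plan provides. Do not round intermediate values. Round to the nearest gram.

101 g/day

Convert to metric: weight = 168 ÷ 2.2 = 76.3636 kg; height = (6×12 + 0) × 2.54 = 72 × 2.54 = 182.88 cm.
Harris-Benedict: BMR = 88.362 + 13.397(76.3636) + 4.799(182.88) − 5.677(76) = 1557.5948 kcal/day.
TEE = 1557.5948 × 1.625 = 2531.0915 kcal/day.
Fat energy = 36% × 2531.0915 = 911.1929 kcal.
Fat = 911.1929 ÷ 9 kcal/g = 101.2437 g.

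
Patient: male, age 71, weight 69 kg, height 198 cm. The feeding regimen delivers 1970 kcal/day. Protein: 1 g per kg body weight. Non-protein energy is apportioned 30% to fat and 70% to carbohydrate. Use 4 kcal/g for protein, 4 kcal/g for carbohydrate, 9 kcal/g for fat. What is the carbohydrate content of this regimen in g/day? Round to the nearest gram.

Protein = 1 × 69 = 69 g → 69 × 4 = 276 kcal.
Non-protein calories = 1970 − 276 = 1694 kcal.
Fat: 30% × 1694 = 508.2 kcal; carbohydrate: 1185.8 kcal.
Carbohydrate: 1185.8 kcal ÷ 4 kcal/g = 296.45 g.

296 g/day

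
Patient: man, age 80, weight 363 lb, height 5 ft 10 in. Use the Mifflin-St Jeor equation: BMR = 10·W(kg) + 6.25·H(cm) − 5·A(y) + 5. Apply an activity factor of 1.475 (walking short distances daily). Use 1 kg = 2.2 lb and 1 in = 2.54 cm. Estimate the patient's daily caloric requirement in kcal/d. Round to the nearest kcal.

3490 kcal/d

Convert to metric: weight = 363 ÷ 2.2 = 165 kg; height = (5×12 + 10) × 2.54 = 70 × 2.54 = 177.8 cm.
Mifflin-St Jeor (male): BMR = 10(165) + 6.25(177.8) − 5(80) + 5 = 1650 + 1111.25 − 400 + 5 = 2366.25 kcal/day.
TEE = BMR × activity factor = 2366.25 × 1.475 = 3490.2188 kcal/day.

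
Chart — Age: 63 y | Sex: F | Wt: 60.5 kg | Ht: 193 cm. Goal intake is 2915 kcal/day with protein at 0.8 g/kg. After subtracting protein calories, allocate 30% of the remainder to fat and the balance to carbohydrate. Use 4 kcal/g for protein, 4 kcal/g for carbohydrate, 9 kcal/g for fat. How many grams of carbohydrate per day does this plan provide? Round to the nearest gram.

476 g/day

Protein = 0.8 × 60.5 = 48.4 g → 48.4 × 4 = 193.6 kcal.
Non-protein calories = 2915 − 193.6 = 2721.4 kcal.
Fat: 30% × 2721.4 = 816.42 kcal; carbohydrate: 1904.98 kcal.
Carbohydrate: 1904.98 kcal ÷ 4 kcal/g = 476.245 g.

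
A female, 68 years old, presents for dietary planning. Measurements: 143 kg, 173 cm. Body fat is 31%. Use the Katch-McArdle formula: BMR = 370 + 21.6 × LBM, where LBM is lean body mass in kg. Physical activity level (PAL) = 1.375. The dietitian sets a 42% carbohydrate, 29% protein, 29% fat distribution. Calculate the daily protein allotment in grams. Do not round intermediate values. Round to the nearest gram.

LBM = 143 × (1 − 0.31) = 98.67 kg. Katch-McArdle: BMR = 370 + 21.6 × 98.67 = 2501.272 kcal/day.
TEE = 2501.272 × 1.375 = 3439.249 kcal/day.
Protein energy = 29% × 3439.249 = 997.3822 kcal.
Protein = 997.3822 ÷ 4 kcal/g = 249.3456 g.

249 g/day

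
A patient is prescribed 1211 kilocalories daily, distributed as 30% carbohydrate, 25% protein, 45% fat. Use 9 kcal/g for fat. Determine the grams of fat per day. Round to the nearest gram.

61 g/day

Fat energy = 45% × 1211 = 544.95 kcal.
At 9 kcal/g: 544.95 ÷ 9 = 60.55 g.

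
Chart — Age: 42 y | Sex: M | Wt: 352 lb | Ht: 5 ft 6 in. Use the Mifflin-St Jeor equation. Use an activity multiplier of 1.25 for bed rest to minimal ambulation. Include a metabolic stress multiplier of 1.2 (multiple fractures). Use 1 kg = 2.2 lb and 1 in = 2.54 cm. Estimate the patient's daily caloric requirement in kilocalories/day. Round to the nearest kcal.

Convert to metric: weight = 352 ÷ 2.2 = 160 kg; height = (5×12 + 6) × 2.54 = 66 × 2.54 = 167.64 cm.
Mifflin-St Jeor (male): BMR = 10(160) + 6.25(167.64) − 5(42) + 5 = 1600 + 1047.75 − 210 + 5 = 2442.75 kcal/day.
TEE = BMR × activity factor = 2442.75 × 1.25 = 3053.4375 kcal/day.
Apply stress factor: 3053.4375 × 1.2 = 3664.125 kcal/day.

3664 kilocalories/day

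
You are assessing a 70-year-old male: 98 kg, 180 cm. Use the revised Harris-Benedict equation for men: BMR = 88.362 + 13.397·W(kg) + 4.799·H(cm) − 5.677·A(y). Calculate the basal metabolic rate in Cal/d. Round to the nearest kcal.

1868 Cal/d

Harris-Benedict: BMR = 88.362 + 13.397(98) + 4.799(180) − 5.677(70) = 1867.698 kcal/day.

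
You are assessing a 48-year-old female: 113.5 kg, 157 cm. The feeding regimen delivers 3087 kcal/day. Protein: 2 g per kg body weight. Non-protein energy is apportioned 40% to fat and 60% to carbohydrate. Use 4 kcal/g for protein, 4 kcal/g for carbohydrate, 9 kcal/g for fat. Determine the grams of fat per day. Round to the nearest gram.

97 g/day

Protein = 2 × 113.5 = 227 g → 227 × 4 = 908 kcal.
Non-protein calories = 3087 − 908 = 2179 kcal.
Fat: 40% × 2179 = 871.6 kcal; carbohydrate: 1307.4 kcal.
Fat: 871.6 kcal ÷ 9 kcal/g = 96.8444 g.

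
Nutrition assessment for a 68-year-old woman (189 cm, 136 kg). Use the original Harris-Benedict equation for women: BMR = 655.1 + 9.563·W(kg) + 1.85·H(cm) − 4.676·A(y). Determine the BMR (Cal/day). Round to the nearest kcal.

1987 Cal/day

Harris-Benedict: BMR = 655.1 + 9.563(136) + 1.85(189) − 4.676(68) = 1987.35 kcal/day.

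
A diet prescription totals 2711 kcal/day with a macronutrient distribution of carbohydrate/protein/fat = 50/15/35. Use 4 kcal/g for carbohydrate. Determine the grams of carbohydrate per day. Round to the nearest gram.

Carbohydrate energy = 50% × 2711 = 1355.5 kcal.
At 4 kcal/g: 1355.5 ÷ 4 = 338.875 g.

339 g/day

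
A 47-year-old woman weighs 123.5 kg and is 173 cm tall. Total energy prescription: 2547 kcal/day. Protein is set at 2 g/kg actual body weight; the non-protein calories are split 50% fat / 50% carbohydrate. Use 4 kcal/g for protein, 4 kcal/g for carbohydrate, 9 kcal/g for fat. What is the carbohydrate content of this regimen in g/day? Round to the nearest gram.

Protein = 2 × 123.5 = 247 g → 247 × 4 = 988 kcal.
Non-protein calories = 2547 − 988 = 1559 kcal.
Fat: 50% × 1559 = 779.5 kcal; carbohydrate: 779.5 kcal.
Carbohydrate: 779.5 kcal ÷ 4 kcal/g = 194.875 g.

195 g/day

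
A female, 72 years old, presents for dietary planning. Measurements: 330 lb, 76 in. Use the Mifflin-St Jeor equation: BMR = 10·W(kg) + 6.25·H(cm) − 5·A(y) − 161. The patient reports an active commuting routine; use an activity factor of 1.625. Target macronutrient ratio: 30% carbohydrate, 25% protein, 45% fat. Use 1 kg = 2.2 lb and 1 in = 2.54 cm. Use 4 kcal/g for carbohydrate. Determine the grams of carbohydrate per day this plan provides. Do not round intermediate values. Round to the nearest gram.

Convert to metric: weight = 330 ÷ 2.2 = 150 kg; height = 76 × 2.54 = 193.04 cm.
Mifflin-St Jeor (female): BMR = 10(150) + 6.25(193.04) − 5(72) − 161 = 1500 + 1206.5 − 360 − 161 = 2185.5 kcal/day.
TEE = 2185.5 × 1.625 = 3551.4375 kcal/day.
Carbohydrate energy = 30% × 3551.4375 = 1065.4313 kcal.
Carbohydrate = 1065.4313 ÷ 4 kcal/g = 266.3578 g.

266 g/day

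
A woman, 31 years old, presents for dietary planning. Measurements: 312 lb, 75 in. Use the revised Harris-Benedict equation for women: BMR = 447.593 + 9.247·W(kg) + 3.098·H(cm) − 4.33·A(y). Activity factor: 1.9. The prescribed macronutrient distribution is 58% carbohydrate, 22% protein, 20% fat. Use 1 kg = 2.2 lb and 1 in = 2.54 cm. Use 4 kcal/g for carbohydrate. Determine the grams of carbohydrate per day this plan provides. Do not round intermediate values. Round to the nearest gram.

Convert to metric: weight = 312 ÷ 2.2 = 141.8182 kg; height = 75 × 2.54 = 190.5 cm.
Harris-Benedict: BMR = 447.593 + 9.247(141.8182) + 3.098(190.5) − 4.33(31) = 2214.9247 kcal/day.
TEE = 2214.9247 × 1.9 = 4208.357 kcal/day.
Carbohydrate energy = 58% × 4208.357 = 2440.847 kcal.
Carbohydrate = 2440.847 ÷ 4 kcal/g = 610.2118 g.

610 g/day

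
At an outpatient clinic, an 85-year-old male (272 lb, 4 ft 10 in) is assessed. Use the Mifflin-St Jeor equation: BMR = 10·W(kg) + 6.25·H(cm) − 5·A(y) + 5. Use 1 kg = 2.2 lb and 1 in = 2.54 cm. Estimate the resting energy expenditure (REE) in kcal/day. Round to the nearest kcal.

Convert to metric: weight = 272 ÷ 2.2 = 123.6364 kg; height = (4×12 + 10) × 2.54 = 58 × 2.54 = 147.32 cm.
Mifflin-St Jeor (male): BMR = 10(123.6364) + 6.25(147.32) − 5(85) + 5 = 1236.3636 + 920.75 − 425 + 5 = 1737.1136 kcal/day.

1737 kcal/day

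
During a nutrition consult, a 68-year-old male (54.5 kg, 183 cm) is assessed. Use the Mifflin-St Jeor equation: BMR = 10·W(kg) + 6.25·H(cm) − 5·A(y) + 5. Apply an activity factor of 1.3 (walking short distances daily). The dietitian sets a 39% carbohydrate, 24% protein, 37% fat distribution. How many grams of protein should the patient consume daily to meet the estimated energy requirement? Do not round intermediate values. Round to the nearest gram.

Mifflin-St Jeor (male): BMR = 10(54.5) + 6.25(183) − 5(68) + 5 = 545 + 1143.75 − 340 + 5 = 1353.75 kcal/day.
TEE = 1353.75 × 1.3 = 1759.875 kcal/day.
Protein energy = 24% × 1759.875 = 422.37 kcal.
Protein = 422.37 ÷ 4 kcal/g = 105.5925 g.

106 g/day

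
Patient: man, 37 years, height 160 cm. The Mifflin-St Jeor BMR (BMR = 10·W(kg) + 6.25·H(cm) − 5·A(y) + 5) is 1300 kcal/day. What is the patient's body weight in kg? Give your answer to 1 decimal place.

1300 = 10·W + 6.25(160) − 5(37) + 5
10·W = 1300 − 820 = 480, so W = 48 kg.

48.0 kg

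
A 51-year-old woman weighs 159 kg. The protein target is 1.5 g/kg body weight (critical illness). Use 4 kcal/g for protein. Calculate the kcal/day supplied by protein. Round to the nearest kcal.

Protein = 1.5 g/kg × 159 kg = 238.5 g/day.
Protein energy = 238.5 g × 4 kcal/g = 954 kcal/day.

954 kcal/day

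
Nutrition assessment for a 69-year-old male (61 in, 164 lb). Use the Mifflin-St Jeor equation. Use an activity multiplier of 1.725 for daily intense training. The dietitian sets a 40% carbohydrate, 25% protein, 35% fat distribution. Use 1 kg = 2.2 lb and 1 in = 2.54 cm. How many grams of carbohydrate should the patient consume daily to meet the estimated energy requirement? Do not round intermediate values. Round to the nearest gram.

Convert to metric: weight = 164 ÷ 2.2 = 74.5455 kg; height = 61 × 2.54 = 154.94 cm.
Mifflin-St Jeor (male): BMR = 10(74.5455) + 6.25(154.94) − 5(69) + 5 = 745.4545 + 968.375 − 345 + 5 = 1373.8295 kcal/day.
TEE = 1373.8295 × 1.725 = 2369.856 kcal/day.
Carbohydrate energy = 40% × 2369.856 = 947.9424 kcal.
Carbohydrate = 947.9424 ÷ 4 kcal/g = 236.9856 g.

237 g/day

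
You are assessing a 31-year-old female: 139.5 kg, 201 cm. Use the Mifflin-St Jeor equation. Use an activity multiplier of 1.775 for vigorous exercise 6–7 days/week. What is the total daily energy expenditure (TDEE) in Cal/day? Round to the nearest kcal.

Mifflin-St Jeor (female): BMR = 10(139.5) + 6.25(201) − 5(31) − 161 = 1395 + 1256.25 − 155 − 161 = 2335.25 kcal/day.
TEE = BMR × activity factor = 2335.25 × 1.775 = 4145.0688 kcal/day.

4145 Cal/day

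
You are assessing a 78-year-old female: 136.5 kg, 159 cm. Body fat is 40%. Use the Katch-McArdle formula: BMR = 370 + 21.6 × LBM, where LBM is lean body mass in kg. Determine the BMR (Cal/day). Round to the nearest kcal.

2139 Cal/day

LBM = 136.5 × (1 − 0.4) = 81.9 kg. Katch-McArdle: BMR = 370 + 21.6 × 81.9 = 2139.04 kcal/day.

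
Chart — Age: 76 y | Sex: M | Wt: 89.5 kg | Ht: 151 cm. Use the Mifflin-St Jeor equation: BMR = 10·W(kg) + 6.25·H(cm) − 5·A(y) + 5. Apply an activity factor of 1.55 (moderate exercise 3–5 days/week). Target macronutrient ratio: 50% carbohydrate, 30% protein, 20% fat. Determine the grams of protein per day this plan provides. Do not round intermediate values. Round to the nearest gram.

170 g/day

Mifflin-St Jeor (male): BMR = 10(89.5) + 6.25(151) − 5(76) + 5 = 895 + 943.75 − 380 + 5 = 1463.75 kcal/day.
TEE = 1463.75 × 1.55 = 2268.8125 kcal/day.
Protein energy = 30% × 2268.8125 = 680.6438 kcal.
Protein = 680.6438 ÷ 4 kcal/g = 170.1609 g.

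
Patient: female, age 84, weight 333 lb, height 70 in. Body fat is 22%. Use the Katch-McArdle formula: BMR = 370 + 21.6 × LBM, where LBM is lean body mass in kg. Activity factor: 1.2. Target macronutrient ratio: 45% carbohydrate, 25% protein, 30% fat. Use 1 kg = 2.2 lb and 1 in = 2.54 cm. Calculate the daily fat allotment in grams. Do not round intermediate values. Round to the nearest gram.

Convert to metric: weight = 333 ÷ 2.2 = 151.3636 kg; height = 70 × 2.54 = 177.8 cm.
LBM = 151.3636 × (1 − 0.22) = 118.0636 kg. Katch-McArdle: BMR = 370 + 21.6 × 118.0636 = 2920.1745 kcal/day.
TEE = 2920.1745 × 1.2 = 3504.2095 kcal/day.
Fat energy = 30% × 3504.2095 = 1051.2628 kcal.
Fat = 1051.2628 ÷ 9 kcal/g = 116.807 g.

117 g/day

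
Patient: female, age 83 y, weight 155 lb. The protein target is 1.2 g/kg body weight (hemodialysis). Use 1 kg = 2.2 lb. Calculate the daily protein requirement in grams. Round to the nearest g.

Weight in kg = 155 ÷ 2.2 = 70.4545 kg.
Protein = 1.2 g/kg × 70.4545 kg = 84.5455 g/day.

85 g/day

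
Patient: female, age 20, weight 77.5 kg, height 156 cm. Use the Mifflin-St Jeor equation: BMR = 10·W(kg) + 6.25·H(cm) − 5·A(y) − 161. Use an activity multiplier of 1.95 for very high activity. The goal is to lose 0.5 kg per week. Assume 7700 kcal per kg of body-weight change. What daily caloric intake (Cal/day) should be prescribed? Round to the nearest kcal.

2354 Cal/day

Mifflin-St Jeor (female): BMR = 10(77.5) + 6.25(156) − 5(20) − 161 = 775 + 975 − 100 − 161 = 1489 kcal/day.
TEE = 1489 × 1.95 = 2903.55 kcal/day.
Required daily deficit = 0.5 × 7700 ÷ 7 = 550 kcal/day.
Target intake = 2903.55 − 550 = 2353.55 kcal/day.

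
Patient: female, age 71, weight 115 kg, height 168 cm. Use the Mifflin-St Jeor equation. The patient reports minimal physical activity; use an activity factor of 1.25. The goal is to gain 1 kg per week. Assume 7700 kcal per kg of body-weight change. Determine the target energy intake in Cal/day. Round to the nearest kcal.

3205 Cal/day

Mifflin-St Jeor (female): BMR = 10(115) + 6.25(168) − 5(71) − 161 = 1150 + 1050 − 355 − 161 = 1684 kcal/day.
TEE = 1684 × 1.25 = 2105 kcal/day.
Required daily surplus = 1 × 7700 ÷ 7 = 1100 kcal/day.
Target intake = 2105 + 1100 = 3205 kcal/day.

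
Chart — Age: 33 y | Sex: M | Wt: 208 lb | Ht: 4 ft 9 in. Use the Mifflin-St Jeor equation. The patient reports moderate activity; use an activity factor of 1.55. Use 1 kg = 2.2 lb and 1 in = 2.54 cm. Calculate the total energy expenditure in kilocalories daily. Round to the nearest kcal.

Convert to metric: weight = 208 ÷ 2.2 = 94.5455 kg; height = (4×12 + 9) × 2.54 = 57 × 2.54 = 144.78 cm.
Mifflin-St Jeor (male): BMR = 10(94.5455) + 6.25(144.78) − 5(33) + 5 = 945.4545 + 904.875 − 165 + 5 = 1690.3295 kcal/day.
TEE = BMR × activity factor = 1690.3295 × 1.55 = 2620.0108 kcal/day.

2620 kilocalories daily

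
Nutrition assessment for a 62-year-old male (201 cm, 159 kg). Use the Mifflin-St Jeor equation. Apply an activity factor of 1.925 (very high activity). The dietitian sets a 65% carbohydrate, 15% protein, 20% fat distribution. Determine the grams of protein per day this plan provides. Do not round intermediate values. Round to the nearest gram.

Mifflin-St Jeor (male): BMR = 10(159) + 6.25(201) − 5(62) + 5 = 1590 + 1256.25 − 310 + 5 = 2541.25 kcal/day.
TEE = 2541.25 × 1.925 = 4891.9063 kcal/day.
Protein energy = 15% × 4891.9063 = 733.7859 kcal.
Protein = 733.7859 ÷ 4 kcal/g = 183.4465 g.

183 g/day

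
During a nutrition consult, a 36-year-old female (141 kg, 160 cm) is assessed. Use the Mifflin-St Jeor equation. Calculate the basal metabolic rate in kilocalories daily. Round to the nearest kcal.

2069 kilocalories daily

Mifflin-St Jeor (female): BMR = 10(141) + 6.25(160) − 5(36) − 161 = 1410 + 1000 − 180 − 161 = 2069 kcal/day.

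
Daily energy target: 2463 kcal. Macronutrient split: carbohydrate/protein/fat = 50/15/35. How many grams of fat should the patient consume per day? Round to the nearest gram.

Fat energy = 35% × 2463 = 862.05 kcal.
At 9 kcal/g: 862.05 ÷ 9 = 95.7833 g.

96 g/day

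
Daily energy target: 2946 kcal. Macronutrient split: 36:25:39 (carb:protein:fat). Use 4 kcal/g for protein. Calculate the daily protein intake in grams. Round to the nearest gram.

Protein energy = 25% × 2946 = 736.5 kcal.
At 4 kcal/g: 736.5 ÷ 4 = 184.125 g.

184 g/day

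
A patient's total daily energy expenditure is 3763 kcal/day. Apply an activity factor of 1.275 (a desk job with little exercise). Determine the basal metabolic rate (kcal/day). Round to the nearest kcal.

2951 kcal/day

BMR = TEE ÷ activity factor = 3763 ÷ 1.275 = 2951.3725 kcal/day.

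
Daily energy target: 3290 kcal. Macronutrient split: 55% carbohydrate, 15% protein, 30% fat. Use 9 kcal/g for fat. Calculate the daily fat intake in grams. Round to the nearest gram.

Fat energy = 30% × 3290 = 987 kcal.
At 9 kcal/g: 987 ÷ 9 = 109.6667 g.

110 g/day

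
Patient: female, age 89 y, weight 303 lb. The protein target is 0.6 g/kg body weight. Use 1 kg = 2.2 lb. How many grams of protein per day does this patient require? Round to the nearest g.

83 g/day

Weight in kg = 303 ÷ 2.2 = 137.7273 kg.
Protein = 0.6 g/kg × 137.7273 kg = 82.6364 g/day.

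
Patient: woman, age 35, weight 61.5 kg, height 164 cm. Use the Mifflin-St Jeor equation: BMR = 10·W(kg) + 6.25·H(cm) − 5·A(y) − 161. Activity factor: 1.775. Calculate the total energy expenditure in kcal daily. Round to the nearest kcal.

2315 kcal daily

Mifflin-St Jeor (female): BMR = 10(61.5) + 6.25(164) − 5(35) − 161 = 615 + 1025 − 175 − 161 = 1304 kcal/day.
TEE = BMR × activity factor = 1304 × 1.775 = 2314.6 kcal/day.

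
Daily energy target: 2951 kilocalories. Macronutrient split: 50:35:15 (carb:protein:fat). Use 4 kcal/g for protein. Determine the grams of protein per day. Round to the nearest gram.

258 g/day

Protein energy = 35% × 2951 = 1032.85 kcal.
At 4 kcal/g: 1032.85 ÷ 4 = 258.2125 g.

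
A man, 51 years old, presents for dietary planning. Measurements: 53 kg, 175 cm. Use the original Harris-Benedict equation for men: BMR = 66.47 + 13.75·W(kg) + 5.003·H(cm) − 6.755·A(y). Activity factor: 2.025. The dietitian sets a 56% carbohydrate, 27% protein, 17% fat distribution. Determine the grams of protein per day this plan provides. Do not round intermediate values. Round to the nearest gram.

Harris-Benedict: BMR = 66.47 + 13.75(53) + 5.003(175) − 6.755(51) = 1326.24 kcal/day.
TEE = 1326.24 × 2.025 = 2685.636 kcal/day.
Protein energy = 27% × 2685.636 = 725.1217 kcal.
Protein = 725.1217 ÷ 4 kcal/g = 181.2804 g.

181 g/day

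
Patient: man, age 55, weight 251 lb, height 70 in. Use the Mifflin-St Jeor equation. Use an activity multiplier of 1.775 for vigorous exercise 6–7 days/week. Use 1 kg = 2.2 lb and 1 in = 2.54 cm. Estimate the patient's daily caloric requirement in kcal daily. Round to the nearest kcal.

Convert to metric: weight = 251 ÷ 2.2 = 114.0909 kg; height = 70 × 2.54 = 177.8 cm.
Mifflin-St Jeor (male): BMR = 10(114.0909) + 6.25(177.8) − 5(55) + 5 = 1140.9091 + 1111.25 − 275 + 5 = 1982.1591 kcal/day.
TEE = BMR × activity factor = 1982.1591 × 1.775 = 3518.3324 kcal/day.

3518 kcal daily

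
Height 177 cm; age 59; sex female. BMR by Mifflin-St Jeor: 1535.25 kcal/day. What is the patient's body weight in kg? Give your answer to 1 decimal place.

1535.25 = 10·W + 6.25(177) − 5(59) − 161
10·W = 1535.25 − 650.25 = 885, so W = 88.5 kg.

88.5 kg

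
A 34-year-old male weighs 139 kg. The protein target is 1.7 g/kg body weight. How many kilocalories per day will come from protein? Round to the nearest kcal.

Protein = 1.7 g/kg × 139 kg = 236.3 g/day.
Protein energy = 236.3 g × 4 kcal/g = 945.2 kcal/day.

945 kcal/day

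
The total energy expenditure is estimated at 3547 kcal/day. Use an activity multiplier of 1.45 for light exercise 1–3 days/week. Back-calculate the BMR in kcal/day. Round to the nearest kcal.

BMR = TEE ÷ activity factor = 3547 ÷ 1.45 = 2446.2069 kcal/day.

2446 kcal/day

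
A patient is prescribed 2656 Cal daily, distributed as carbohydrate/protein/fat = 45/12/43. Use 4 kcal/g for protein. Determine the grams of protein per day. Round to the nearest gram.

80 g/day

Protein energy = 12% × 2656 = 318.72 kcal.
At 4 kcal/g: 318.72 ÷ 4 = 79.68 g.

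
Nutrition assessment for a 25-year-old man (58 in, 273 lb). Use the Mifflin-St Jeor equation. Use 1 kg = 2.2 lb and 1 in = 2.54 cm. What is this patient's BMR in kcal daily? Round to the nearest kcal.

Convert to metric: weight = 273 ÷ 2.2 = 124.0909 kg; height = 58 × 2.54 = 147.32 cm.
Mifflin-St Jeor (male): BMR = 10(124.0909) + 6.25(147.32) − 5(25) + 5 = 1240.9091 + 920.75 − 125 + 5 = 2041.6591 kcal/day.

2042 kcal daily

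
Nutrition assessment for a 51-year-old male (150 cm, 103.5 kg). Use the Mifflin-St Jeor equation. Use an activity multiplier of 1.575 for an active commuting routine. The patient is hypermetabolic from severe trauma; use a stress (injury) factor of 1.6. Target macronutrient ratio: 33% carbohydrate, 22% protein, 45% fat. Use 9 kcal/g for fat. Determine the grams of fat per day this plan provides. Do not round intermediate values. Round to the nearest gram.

Mifflin-St Jeor (male): BMR = 10(103.5) + 6.25(150) − 5(51) + 5 = 1035 + 937.5 − 255 + 5 = 1722.5 kcal/day.
TEE = 1722.5 × 1.575 = 2712.9375 kcal/day.
With stress factor 1.6: 2712.9375 × 1.6 = 4340.7 kcal/day.
Fat energy = 45% × 4340.7 = 1953.315 kcal.
Fat = 1953.315 ÷ 9 kcal/g = 217.035 g.

217 g/day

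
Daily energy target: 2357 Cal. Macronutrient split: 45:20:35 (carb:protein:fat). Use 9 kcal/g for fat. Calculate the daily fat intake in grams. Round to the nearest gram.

Fat energy = 35% × 2357 = 824.95 kcal.
At 9 kcal/g: 824.95 ÷ 9 = 91.6611 g.

92 g/day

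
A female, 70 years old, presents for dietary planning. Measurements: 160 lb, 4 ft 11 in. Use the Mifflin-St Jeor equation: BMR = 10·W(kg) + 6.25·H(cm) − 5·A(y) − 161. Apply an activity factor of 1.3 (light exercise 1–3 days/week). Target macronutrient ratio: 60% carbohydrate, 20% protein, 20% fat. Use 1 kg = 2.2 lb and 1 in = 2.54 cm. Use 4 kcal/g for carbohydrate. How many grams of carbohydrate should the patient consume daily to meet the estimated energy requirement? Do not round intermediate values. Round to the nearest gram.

Convert to metric: weight = 160 ÷ 2.2 = 72.7273 kg; height = (4×12 + 11) × 2.54 = 59 × 2.54 = 149.86 cm.
Mifflin-St Jeor (female): BMR = 10(72.7273) + 6.25(149.86) − 5(70) − 161 = 727.2727 + 936.625 − 350 − 161 = 1152.8977 kcal/day.
TEE = 1152.8977 × 1.3 = 1498.767 kcal/day.
Carbohydrate energy = 60% × 1498.767 = 899.2602 kcal.
Carbohydrate = 899.2602 ÷ 4 kcal/g = 224.8151 g.

225 g/day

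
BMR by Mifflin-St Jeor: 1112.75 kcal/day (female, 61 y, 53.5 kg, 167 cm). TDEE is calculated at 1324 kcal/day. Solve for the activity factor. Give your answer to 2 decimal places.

1.19

Activity factor = TEE ÷ BMR = 1324 ÷ 1112.75 = 1.19.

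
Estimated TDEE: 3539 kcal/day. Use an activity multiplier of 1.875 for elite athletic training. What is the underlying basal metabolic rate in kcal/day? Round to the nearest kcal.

BMR = TEE ÷ activity factor = 3539 ÷ 1.875 = 1887.4667 kcal/day.

1887 kcal/day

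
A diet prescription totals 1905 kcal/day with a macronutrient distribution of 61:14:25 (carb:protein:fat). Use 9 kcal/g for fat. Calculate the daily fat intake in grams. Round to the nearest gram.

53 g/day

Fat energy = 25% × 1905 = 476.25 kcal.
At 9 kcal/g: 476.25 ÷ 9 = 52.9167 g.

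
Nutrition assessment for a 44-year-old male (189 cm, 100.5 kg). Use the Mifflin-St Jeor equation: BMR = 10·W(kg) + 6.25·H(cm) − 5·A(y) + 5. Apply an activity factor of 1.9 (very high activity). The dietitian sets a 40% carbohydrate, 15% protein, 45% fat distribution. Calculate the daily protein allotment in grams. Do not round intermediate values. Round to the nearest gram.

140 g/day

Mifflin-St Jeor (male): BMR = 10(100.5) + 6.25(189) − 5(44) + 5 = 1005 + 1181.25 − 220 + 5 = 1971.25 kcal/day.
TEE = 1971.25 × 1.9 = 3745.375 kcal/day.
Protein energy = 15% × 3745.375 = 561.8063 kcal.
Protein = 561.8063 ÷ 4 kcal/g = 140.4516 g.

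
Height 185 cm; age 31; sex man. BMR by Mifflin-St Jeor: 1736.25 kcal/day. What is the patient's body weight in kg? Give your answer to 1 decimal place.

1736.25 = 10·W + 6.25(185) − 5(31) + 5
10·W = 1736.25 − 1006.25 = 730, so W = 73 kg.

73.0 kg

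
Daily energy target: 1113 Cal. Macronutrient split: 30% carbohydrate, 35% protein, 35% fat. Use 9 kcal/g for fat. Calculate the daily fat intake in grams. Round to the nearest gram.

Fat energy = 35% × 1113 = 389.55 kcal.
At 9 kcal/g: 389.55 ÷ 9 = 43.2833 g.

43 g/day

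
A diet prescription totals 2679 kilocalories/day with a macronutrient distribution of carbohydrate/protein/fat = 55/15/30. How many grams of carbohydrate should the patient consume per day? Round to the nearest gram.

Carbohydrate energy = 55% × 2679 = 1473.45 kcal.
At 4 kcal/g: 1473.45 ÷ 4 = 368.3625 g.

368 g/day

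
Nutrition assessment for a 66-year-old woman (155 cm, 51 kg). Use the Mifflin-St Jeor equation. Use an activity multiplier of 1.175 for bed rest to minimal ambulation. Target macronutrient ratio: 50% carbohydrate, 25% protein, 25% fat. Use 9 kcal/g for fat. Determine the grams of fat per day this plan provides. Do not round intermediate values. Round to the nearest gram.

32 g/day

Mifflin-St Jeor (female): BMR = 10(51) + 6.25(155) − 5(66) − 161 = 510 + 968.75 − 330 − 161 = 987.75 kcal/day.
TEE = 987.75 × 1.175 = 1160.6063 kcal/day.
Fat energy = 25% × 1160.6063 = 290.1516 kcal.
Fat = 290.1516 ÷ 9 kcal/g = 32.2391 g.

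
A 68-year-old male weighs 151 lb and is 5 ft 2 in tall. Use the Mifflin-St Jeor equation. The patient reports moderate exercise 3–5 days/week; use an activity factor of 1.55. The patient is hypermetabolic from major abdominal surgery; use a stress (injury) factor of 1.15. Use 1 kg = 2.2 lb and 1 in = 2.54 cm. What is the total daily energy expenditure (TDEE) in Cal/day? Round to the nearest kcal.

2381 Cal/day

Convert to metric: weight = 151 ÷ 2.2 = 68.6364 kg; height = (5×12 + 2) × 2.54 = 62 × 2.54 = 157.48 cm.
Mifflin-St Jeor (male): BMR = 10(68.6364) + 6.25(157.48) − 5(68) + 5 = 686.3636 + 984.25 − 340 + 5 = 1335.6136 kcal/day.
TEE = BMR × activity factor = 1335.6136 × 1.55 = 2070.2011 kcal/day.
Apply stress factor: 2070.2011 × 1.15 = 2380.7313 kcal/day.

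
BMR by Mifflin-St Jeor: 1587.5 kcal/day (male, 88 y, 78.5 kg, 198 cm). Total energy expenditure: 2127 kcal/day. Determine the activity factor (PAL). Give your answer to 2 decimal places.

1.34

Activity factor = TEE ÷ BMR = 2127 ÷ 1587.5 = 1.34.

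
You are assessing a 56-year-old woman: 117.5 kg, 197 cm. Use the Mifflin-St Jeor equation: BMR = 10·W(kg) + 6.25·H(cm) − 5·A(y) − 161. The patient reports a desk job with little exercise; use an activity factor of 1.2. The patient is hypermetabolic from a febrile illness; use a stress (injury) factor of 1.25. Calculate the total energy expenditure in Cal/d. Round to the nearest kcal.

Mifflin-St Jeor (female): BMR = 10(117.5) + 6.25(197) − 5(56) − 161 = 1175 + 1231.25 − 280 − 161 = 1965.25 kcal/day.
TEE = BMR × activity factor = 1965.25 × 1.2 = 2358.3 kcal/day.
Apply stress factor: 2358.3 × 1.25 = 2947.875 kcal/day.

2948 Cal/d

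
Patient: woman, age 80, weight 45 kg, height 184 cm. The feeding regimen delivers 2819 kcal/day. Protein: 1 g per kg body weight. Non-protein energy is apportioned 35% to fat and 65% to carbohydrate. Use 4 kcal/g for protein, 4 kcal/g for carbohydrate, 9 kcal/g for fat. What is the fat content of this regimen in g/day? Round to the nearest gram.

103 g/day

Protein = 1 × 45 = 45 g → 45 × 4 = 180 kcal.
Non-protein calories = 2819 − 180 = 2639 kcal.
Fat: 35% × 2639 = 923.65 kcal; carbohydrate: 1715.35 kcal.
Fat: 923.65 kcal ÷ 9 kcal/g = 102.6278 g.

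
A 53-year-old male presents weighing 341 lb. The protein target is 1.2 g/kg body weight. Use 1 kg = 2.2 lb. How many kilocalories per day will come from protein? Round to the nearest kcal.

744 kcal/day

Weight in kg = 341 ÷ 2.2 = 155 kg.
Protein = 1.2 g/kg × 155 kg = 186 g/day.
Protein energy = 186 g × 4 kcal/g = 744 kcal/day.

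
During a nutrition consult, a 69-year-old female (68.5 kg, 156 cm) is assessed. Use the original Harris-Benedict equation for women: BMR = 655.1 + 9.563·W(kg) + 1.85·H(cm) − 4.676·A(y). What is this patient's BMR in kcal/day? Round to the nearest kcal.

1276 kcal/day

Harris-Benedict: BMR = 655.1 + 9.563(68.5) + 1.85(156) − 4.676(69) = 1276.1215 kcal/day.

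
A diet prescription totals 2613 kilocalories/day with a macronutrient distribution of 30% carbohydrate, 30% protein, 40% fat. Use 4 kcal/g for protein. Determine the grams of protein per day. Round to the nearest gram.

196 g/day

Protein energy = 30% × 2613 = 783.9 kcal.
At 4 kcal/g: 783.9 ÷ 4 = 195.975 g.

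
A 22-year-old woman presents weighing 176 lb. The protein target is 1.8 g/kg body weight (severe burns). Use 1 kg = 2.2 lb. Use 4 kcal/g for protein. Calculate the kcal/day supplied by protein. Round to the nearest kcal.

576 kcal/day

Weight in kg = 176 ÷ 2.2 = 80 kg.
Protein = 1.8 g/kg × 80 kg = 144 g/day.
Protein energy = 144 g × 4 kcal/g = 576 kcal/day.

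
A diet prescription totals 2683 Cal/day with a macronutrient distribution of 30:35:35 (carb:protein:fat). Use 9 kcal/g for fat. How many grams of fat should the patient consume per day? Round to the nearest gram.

Fat energy = 35% × 2683 = 939.05 kcal.
At 9 kcal/g: 939.05 ÷ 9 = 104.3389 g.

104 g/day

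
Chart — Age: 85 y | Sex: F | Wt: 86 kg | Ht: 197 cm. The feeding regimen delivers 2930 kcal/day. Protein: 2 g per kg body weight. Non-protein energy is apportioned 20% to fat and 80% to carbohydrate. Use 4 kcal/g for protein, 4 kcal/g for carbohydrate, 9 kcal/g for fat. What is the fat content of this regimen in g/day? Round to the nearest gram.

50 g/day

Protein = 2 × 86 = 172 g → 172 × 4 = 688 kcal.
Non-protein calories = 2930 − 688 = 2242 kcal.
Fat: 20% × 2242 = 448.4 kcal; carbohydrate: 1793.6 kcal.
Fat: 448.4 kcal ÷ 9 kcal/g = 49.8222 g.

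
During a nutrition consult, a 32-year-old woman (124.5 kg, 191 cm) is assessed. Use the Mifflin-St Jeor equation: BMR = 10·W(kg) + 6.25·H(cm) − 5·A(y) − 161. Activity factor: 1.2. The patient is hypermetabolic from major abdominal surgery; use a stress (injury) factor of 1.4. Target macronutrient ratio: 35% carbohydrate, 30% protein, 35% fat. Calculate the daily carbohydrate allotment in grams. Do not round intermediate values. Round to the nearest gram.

311 g/day

Mifflin-St Jeor (female): BMR = 10(124.5) + 6.25(191) − 5(32) − 161 = 1245 + 1193.75 − 160 − 161 = 2117.75 kcal/day.
TEE = 2117.75 × 1.2 = 2541.3 kcal/day.
With stress factor 1.4: 2541.3 × 1.4 = 3557.82 kcal/day.
Carbohydrate energy = 35% × 3557.82 = 1245.237 kcal.
Carbohydrate = 1245.237 ÷ 4 kcal/g = 311.3093 g.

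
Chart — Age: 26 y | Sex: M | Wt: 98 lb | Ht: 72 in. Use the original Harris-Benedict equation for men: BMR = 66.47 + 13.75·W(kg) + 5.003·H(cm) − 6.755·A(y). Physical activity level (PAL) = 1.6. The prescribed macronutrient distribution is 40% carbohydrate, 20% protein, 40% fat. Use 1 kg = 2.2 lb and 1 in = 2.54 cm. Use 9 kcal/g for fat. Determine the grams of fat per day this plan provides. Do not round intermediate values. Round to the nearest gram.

Convert to metric: weight = 98 ÷ 2.2 = 44.5455 kg; height = 72 × 2.54 = 182.88 cm.
Harris-Benedict: BMR = 66.47 + 13.75(44.5455) + 5.003(182.88) − 6.755(26) = 1418.2886 kcal/day.
TEE = 1418.2886 × 1.6 = 2269.2618 kcal/day.
Fat energy = 40% × 2269.2618 = 907.7047 kcal.
Fat = 907.7047 ÷ 9 kcal/g = 100.8561 g.

101 g/day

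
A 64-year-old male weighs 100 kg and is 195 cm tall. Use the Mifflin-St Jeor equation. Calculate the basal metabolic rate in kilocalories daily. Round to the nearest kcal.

Mifflin-St Jeor (male): BMR = 10(100) + 6.25(195) − 5(64) + 5 = 1000 + 1218.75 − 320 + 5 = 1903.75 kcal/day.

1904 kilocalories daily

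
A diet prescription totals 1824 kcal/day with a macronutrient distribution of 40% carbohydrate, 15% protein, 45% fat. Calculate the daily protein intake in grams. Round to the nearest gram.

Protein energy = 15% × 1824 = 273.6 kcal.
At 4 kcal/g: 273.6 ÷ 4 = 68.4 g.

68 g/day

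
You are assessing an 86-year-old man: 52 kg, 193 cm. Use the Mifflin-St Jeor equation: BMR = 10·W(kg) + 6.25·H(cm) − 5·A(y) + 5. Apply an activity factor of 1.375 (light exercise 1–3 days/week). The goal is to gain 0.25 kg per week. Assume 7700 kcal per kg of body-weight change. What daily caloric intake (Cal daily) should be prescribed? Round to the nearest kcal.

Mifflin-St Jeor (male): BMR = 10(52) + 6.25(193) − 5(86) + 5 = 520 + 1206.25 − 430 + 5 = 1301.25 kcal/day.
TEE = 1301.25 × 1.375 = 1789.2188 kcal/day.
Required daily surplus = 0.25 × 7700 ÷ 7 = 275 kcal/day.
Target intake = 1789.2188 + 275 = 2064.2188 kcal/day.

2064 Cal daily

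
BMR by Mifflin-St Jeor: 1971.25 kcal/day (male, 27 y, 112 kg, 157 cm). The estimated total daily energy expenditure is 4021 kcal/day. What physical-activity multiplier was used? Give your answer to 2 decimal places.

Activity factor = TEE ÷ BMR = 4021 ÷ 1971.25 = 2.04.

2.04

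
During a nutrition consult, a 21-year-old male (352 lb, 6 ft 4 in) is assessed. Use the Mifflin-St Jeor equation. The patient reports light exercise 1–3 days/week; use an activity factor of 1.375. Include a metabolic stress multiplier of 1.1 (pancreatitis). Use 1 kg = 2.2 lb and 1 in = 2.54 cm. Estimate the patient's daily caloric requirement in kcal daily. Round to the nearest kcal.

Convert to metric: weight = 352 ÷ 2.2 = 160 kg; height = (6×12 + 4) × 2.54 = 76 × 2.54 = 193.04 cm.
Mifflin-St Jeor (male): BMR = 10(160) + 6.25(193.04) − 5(21) + 5 = 1600 + 1206.5 − 105 + 5 = 2706.5 kcal/day.
TEE = BMR × activity factor = 2706.5 × 1.375 = 3721.4375 kcal/day.
Apply stress factor: 3721.4375 × 1.1 = 4093.5813 kcal/day.

4094 kcal daily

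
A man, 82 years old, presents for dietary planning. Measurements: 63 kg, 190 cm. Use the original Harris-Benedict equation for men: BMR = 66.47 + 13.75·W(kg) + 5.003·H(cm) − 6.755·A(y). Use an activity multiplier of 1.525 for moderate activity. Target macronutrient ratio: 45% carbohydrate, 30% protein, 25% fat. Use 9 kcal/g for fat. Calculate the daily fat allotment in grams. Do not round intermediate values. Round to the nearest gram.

Harris-Benedict: BMR = 66.47 + 13.75(63) + 5.003(190) − 6.755(82) = 1329.38 kcal/day.
TEE = 1329.38 × 1.525 = 2027.3045 kcal/day.
Fat energy = 25% × 2027.3045 = 506.8261 kcal.
Fat = 506.8261 ÷ 9 kcal/g = 56.314 g.

56 g/day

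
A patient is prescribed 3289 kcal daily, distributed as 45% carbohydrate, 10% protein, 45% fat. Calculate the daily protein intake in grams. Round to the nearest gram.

Protein energy = 10% × 3289 = 328.9 kcal.
At 4 kcal/g: 328.9 ÷ 4 = 82.225 g.

82 g/day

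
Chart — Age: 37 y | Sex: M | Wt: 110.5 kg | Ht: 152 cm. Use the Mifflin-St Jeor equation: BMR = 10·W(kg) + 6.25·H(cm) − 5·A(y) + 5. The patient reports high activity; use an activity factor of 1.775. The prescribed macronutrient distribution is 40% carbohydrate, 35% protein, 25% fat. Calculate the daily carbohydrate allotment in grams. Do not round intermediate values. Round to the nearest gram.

333 g/day

Mifflin-St Jeor (male): BMR = 10(110.5) + 6.25(152) − 5(37) + 5 = 1105 + 950 − 185 + 5 = 1875 kcal/day.
TEE = 1875 × 1.775 = 3328.125 kcal/day.
Carbohydrate energy = 40% × 3328.125 = 1331.25 kcal.
Carbohydrate = 1331.25 ÷ 4 kcal/g = 332.8125 g.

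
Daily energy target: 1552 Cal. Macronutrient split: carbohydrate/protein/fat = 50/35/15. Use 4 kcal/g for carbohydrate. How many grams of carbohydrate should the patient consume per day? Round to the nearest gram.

Carbohydrate energy = 50% × 1552 = 776 kcal.
At 4 kcal/g: 776 ÷ 4 = 194 g.

194 g/day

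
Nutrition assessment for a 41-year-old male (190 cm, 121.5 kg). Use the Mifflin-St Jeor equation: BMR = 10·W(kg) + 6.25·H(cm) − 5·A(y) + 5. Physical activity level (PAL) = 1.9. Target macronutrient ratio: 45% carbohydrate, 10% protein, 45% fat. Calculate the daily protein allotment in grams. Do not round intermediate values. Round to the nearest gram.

105 g/day

Mifflin-St Jeor (male): BMR = 10(121.5) + 6.25(190) − 5(41) + 5 = 1215 + 1187.5 − 205 + 5 = 2202.5 kcal/day.
TEE = 2202.5 × 1.9 = 4184.75 kcal/day.
Protein energy = 10% × 4184.75 = 418.475 kcal.
Protein = 418.475 ÷ 4 kcal/g = 104.6188 g.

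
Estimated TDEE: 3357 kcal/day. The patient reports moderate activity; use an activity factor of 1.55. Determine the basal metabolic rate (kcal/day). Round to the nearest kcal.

2166 kcal/day

BMR = TEE ÷ activity factor = 3357 ÷ 1.55 = 2165.8065 kcal/day.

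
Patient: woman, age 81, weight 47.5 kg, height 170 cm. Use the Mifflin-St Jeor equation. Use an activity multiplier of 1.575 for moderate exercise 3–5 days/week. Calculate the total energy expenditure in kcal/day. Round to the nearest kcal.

1530 kcal/day

Mifflin-St Jeor (female): BMR = 10(47.5) + 6.25(170) − 5(81) − 161 = 475 + 1062.5 − 405 − 161 = 971.5 kcal/day.
TEE = BMR × activity factor = 971.5 × 1.575 = 1530.1125 kcal/day.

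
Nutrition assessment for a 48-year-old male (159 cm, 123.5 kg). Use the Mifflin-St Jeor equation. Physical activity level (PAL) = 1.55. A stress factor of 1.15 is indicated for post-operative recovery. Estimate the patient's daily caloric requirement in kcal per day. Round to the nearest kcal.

3554 kcal per day

Mifflin-St Jeor (male): BMR = 10(123.5) + 6.25(159) − 5(48) + 5 = 1235 + 993.75 − 240 + 5 = 1993.75 kcal/day.
TEE = BMR × activity factor = 1993.75 × 1.55 = 3090.3125 kcal/day.
Apply stress factor: 3090.3125 × 1.15 = 3553.8594 kcal/day.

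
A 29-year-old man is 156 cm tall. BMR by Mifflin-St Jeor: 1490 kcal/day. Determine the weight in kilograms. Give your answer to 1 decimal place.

65.5 kg

1490 = 10·W + 6.25(156) − 5(29) + 5
10·W = 1490 − 835 = 655, so W = 65.5 kg.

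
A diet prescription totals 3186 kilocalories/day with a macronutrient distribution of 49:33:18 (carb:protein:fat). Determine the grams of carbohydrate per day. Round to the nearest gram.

390 g/day

Carbohydrate energy = 49% × 3186 = 1561.14 kcal.
At 4 kcal/g: 1561.14 ÷ 4 = 390.285 g.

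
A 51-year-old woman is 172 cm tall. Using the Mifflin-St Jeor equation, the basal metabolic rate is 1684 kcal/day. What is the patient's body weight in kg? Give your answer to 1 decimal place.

1684 = 10·W + 6.25(172) − 5(51) − 161
10·W = 1684 − 659 = 1025, so W = 102.5 kg.

102.5 kg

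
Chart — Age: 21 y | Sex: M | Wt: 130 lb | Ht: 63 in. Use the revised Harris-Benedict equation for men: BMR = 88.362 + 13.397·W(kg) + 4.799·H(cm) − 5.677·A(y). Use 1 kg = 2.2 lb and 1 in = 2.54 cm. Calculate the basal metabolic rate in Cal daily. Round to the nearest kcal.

1529 Cal daily

Convert to metric: weight = 130 ÷ 2.2 = 59.0909 kg; height = 63 × 2.54 = 160.02 cm.
Harris-Benedict: BMR = 88.362 + 13.397(59.0909) + 4.799(160.02) − 5.677(21) = 1528.7219 kcal/day.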